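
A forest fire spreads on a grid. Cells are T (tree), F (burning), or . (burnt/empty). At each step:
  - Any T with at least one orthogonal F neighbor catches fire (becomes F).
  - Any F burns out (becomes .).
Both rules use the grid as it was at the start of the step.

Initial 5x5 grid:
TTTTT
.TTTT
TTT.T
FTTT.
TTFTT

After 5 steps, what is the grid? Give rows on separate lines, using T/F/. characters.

Step 1: 6 trees catch fire, 2 burn out
  TTTTT
  .TTTT
  FTT.T
  .FFT.
  FF.FT
Step 2: 4 trees catch fire, 6 burn out
  TTTTT
  .TTTT
  .FF.T
  ...F.
  ....F
Step 3: 2 trees catch fire, 4 burn out
  TTTTT
  .FFTT
  ....T
  .....
  .....
Step 4: 3 trees catch fire, 2 burn out
  TFFTT
  ...FT
  ....T
  .....
  .....
Step 5: 3 trees catch fire, 3 burn out
  F..FT
  ....F
  ....T
  .....
  .....

F..FT
....F
....T
.....
.....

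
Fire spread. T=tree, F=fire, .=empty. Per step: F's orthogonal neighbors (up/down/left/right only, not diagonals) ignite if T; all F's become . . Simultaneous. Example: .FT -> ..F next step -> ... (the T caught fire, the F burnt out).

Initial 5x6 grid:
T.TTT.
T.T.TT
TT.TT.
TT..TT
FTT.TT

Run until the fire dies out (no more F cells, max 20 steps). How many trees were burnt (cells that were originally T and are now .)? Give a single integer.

Step 1: +2 fires, +1 burnt (F count now 2)
Step 2: +3 fires, +2 burnt (F count now 3)
Step 3: +2 fires, +3 burnt (F count now 2)
Step 4: +1 fires, +2 burnt (F count now 1)
Step 5: +0 fires, +1 burnt (F count now 0)
Fire out after step 5
Initially T: 20, now '.': 18
Total burnt (originally-T cells now '.'): 8

Answer: 8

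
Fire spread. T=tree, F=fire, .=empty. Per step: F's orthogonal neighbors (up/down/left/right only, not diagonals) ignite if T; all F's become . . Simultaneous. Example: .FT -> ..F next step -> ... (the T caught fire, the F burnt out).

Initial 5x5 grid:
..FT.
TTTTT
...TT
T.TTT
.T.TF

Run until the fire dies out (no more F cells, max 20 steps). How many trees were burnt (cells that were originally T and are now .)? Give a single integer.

Step 1: +4 fires, +2 burnt (F count now 4)
Step 2: +4 fires, +4 burnt (F count now 4)
Step 3: +4 fires, +4 burnt (F count now 4)
Step 4: +0 fires, +4 burnt (F count now 0)
Fire out after step 4
Initially T: 14, now '.': 23
Total burnt (originally-T cells now '.'): 12

Answer: 12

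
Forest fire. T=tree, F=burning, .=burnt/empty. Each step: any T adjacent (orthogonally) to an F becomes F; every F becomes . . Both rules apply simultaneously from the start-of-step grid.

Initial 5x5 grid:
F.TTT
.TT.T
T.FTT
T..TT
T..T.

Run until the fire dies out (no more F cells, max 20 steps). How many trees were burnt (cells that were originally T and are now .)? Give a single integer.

Step 1: +2 fires, +2 burnt (F count now 2)
Step 2: +4 fires, +2 burnt (F count now 4)
Step 3: +4 fires, +4 burnt (F count now 4)
Step 4: +1 fires, +4 burnt (F count now 1)
Step 5: +0 fires, +1 burnt (F count now 0)
Fire out after step 5
Initially T: 14, now '.': 22
Total burnt (originally-T cells now '.'): 11

Answer: 11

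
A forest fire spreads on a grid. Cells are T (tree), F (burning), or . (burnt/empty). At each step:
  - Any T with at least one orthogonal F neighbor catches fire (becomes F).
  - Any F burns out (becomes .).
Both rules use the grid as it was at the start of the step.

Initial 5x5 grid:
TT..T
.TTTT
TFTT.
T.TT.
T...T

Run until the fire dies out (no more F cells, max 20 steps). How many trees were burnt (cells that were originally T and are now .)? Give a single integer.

Step 1: +3 fires, +1 burnt (F count now 3)
Step 2: +5 fires, +3 burnt (F count now 5)
Step 3: +4 fires, +5 burnt (F count now 4)
Step 4: +1 fires, +4 burnt (F count now 1)
Step 5: +1 fires, +1 burnt (F count now 1)
Step 6: +0 fires, +1 burnt (F count now 0)
Fire out after step 6
Initially T: 15, now '.': 24
Total burnt (originally-T cells now '.'): 14

Answer: 14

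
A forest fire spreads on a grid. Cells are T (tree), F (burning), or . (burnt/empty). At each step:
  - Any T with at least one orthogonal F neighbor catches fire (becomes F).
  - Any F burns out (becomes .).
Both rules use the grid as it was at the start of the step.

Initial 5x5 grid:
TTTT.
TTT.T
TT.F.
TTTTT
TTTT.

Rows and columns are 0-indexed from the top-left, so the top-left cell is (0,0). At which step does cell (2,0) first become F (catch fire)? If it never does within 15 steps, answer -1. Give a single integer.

Step 1: cell (2,0)='T' (+1 fires, +1 burnt)
Step 2: cell (2,0)='T' (+3 fires, +1 burnt)
Step 3: cell (2,0)='T' (+2 fires, +3 burnt)
Step 4: cell (2,0)='T' (+3 fires, +2 burnt)
Step 5: cell (2,0)='F' (+3 fires, +3 burnt)
  -> target ignites at step 5
Step 6: cell (2,0)='.' (+3 fires, +3 burnt)
Step 7: cell (2,0)='.' (+2 fires, +3 burnt)
Step 8: cell (2,0)='.' (+1 fires, +2 burnt)
Step 9: cell (2,0)='.' (+0 fires, +1 burnt)
  fire out at step 9

5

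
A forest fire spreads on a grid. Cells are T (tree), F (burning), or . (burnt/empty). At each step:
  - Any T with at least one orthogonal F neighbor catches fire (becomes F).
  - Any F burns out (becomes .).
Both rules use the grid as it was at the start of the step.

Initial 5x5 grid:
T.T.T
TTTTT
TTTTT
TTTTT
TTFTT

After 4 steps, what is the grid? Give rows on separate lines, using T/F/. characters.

Step 1: 3 trees catch fire, 1 burn out
  T.T.T
  TTTTT
  TTTTT
  TTFTT
  TF.FT
Step 2: 5 trees catch fire, 3 burn out
  T.T.T
  TTTTT
  TTFTT
  TF.FT
  F...F
Step 3: 5 trees catch fire, 5 burn out
  T.T.T
  TTFTT
  TF.FT
  F...F
  .....
Step 4: 5 trees catch fire, 5 burn out
  T.F.T
  TF.FT
  F...F
  .....
  .....

T.F.T
TF.FT
F...F
.....
.....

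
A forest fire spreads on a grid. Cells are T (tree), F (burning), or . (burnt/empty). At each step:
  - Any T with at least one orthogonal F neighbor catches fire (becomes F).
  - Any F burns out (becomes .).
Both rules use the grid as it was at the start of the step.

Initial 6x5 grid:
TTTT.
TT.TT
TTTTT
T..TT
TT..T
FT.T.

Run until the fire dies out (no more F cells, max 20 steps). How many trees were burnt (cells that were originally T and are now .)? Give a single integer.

Answer: 20

Derivation:
Step 1: +2 fires, +1 burnt (F count now 2)
Step 2: +2 fires, +2 burnt (F count now 2)
Step 3: +1 fires, +2 burnt (F count now 1)
Step 4: +2 fires, +1 burnt (F count now 2)
Step 5: +3 fires, +2 burnt (F count now 3)
Step 6: +2 fires, +3 burnt (F count now 2)
Step 7: +4 fires, +2 burnt (F count now 4)
Step 8: +3 fires, +4 burnt (F count now 3)
Step 9: +1 fires, +3 burnt (F count now 1)
Step 10: +0 fires, +1 burnt (F count now 0)
Fire out after step 10
Initially T: 21, now '.': 29
Total burnt (originally-T cells now '.'): 20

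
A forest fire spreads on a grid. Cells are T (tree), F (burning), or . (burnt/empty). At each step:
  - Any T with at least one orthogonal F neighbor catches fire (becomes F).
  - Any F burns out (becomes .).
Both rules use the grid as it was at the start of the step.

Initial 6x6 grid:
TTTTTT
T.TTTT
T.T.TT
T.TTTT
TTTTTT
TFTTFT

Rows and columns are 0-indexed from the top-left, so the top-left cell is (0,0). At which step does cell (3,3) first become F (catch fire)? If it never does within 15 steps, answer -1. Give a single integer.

Step 1: cell (3,3)='T' (+6 fires, +2 burnt)
Step 2: cell (3,3)='T' (+5 fires, +6 burnt)
Step 3: cell (3,3)='F' (+5 fires, +5 burnt)
  -> target ignites at step 3
Step 4: cell (3,3)='.' (+4 fires, +5 burnt)
Step 5: cell (3,3)='.' (+5 fires, +4 burnt)
Step 6: cell (3,3)='.' (+4 fires, +5 burnt)
Step 7: cell (3,3)='.' (+1 fires, +4 burnt)
Step 8: cell (3,3)='.' (+0 fires, +1 burnt)
  fire out at step 8

3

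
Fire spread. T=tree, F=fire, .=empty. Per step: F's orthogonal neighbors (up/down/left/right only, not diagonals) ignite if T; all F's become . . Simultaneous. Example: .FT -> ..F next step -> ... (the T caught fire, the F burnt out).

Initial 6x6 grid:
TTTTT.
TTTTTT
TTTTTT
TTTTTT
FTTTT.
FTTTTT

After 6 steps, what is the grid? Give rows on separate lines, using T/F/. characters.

Step 1: 3 trees catch fire, 2 burn out
  TTTTT.
  TTTTTT
  TTTTTT
  FTTTTT
  .FTTT.
  .FTTTT
Step 2: 4 trees catch fire, 3 burn out
  TTTTT.
  TTTTTT
  FTTTTT
  .FTTTT
  ..FTT.
  ..FTTT
Step 3: 5 trees catch fire, 4 burn out
  TTTTT.
  FTTTTT
  .FTTTT
  ..FTTT
  ...FT.
  ...FTT
Step 4: 6 trees catch fire, 5 burn out
  FTTTT.
  .FTTTT
  ..FTTT
  ...FTT
  ....F.
  ....FT
Step 5: 5 trees catch fire, 6 burn out
  .FTTT.
  ..FTTT
  ...FTT
  ....FT
  ......
  .....F
Step 6: 4 trees catch fire, 5 burn out
  ..FTT.
  ...FTT
  ....FT
  .....F
  ......
  ......

..FTT.
...FTT
....FT
.....F
......
......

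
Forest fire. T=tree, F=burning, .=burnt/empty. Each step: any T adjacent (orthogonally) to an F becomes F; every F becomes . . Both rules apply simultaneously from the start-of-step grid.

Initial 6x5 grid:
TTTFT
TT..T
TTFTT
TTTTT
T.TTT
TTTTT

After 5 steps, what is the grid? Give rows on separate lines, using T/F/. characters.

Step 1: 5 trees catch fire, 2 burn out
  TTF.F
  TT..T
  TF.FT
  TTFTT
  T.TTT
  TTTTT
Step 2: 8 trees catch fire, 5 burn out
  TF...
  TF..F
  F...F
  TF.FT
  T.FTT
  TTTTT
Step 3: 6 trees catch fire, 8 burn out
  F....
  F....
  .....
  F...F
  T..FT
  TTFTT
Step 4: 4 trees catch fire, 6 burn out
  .....
  .....
  .....
  .....
  F...F
  TF.FT
Step 5: 2 trees catch fire, 4 burn out
  .....
  .....
  .....
  .....
  .....
  F...F

.....
.....
.....
.....
.....
F...F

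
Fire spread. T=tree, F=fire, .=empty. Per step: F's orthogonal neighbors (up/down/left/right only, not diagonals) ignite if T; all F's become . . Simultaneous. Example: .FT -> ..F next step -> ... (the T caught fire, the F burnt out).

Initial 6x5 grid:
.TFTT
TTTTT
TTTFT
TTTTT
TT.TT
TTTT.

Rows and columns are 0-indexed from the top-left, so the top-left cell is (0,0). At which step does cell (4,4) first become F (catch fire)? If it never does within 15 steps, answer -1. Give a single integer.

Step 1: cell (4,4)='T' (+7 fires, +2 burnt)
Step 2: cell (4,4)='T' (+7 fires, +7 burnt)
Step 3: cell (4,4)='F' (+5 fires, +7 burnt)
  -> target ignites at step 3
Step 4: cell (4,4)='.' (+3 fires, +5 burnt)
Step 5: cell (4,4)='.' (+2 fires, +3 burnt)
Step 6: cell (4,4)='.' (+1 fires, +2 burnt)
Step 7: cell (4,4)='.' (+0 fires, +1 burnt)
  fire out at step 7

3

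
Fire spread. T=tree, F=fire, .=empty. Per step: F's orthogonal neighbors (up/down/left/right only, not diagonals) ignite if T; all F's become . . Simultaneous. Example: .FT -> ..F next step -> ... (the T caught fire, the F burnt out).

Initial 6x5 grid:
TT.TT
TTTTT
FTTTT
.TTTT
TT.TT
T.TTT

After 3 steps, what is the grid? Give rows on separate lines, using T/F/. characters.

Step 1: 2 trees catch fire, 1 burn out
  TT.TT
  FTTTT
  .FTTT
  .TTTT
  TT.TT
  T.TTT
Step 2: 4 trees catch fire, 2 burn out
  FT.TT
  .FTTT
  ..FTT
  .FTTT
  TT.TT
  T.TTT
Step 3: 5 trees catch fire, 4 burn out
  .F.TT
  ..FTT
  ...FT
  ..FTT
  TF.TT
  T.TTT

.F.TT
..FTT
...FT
..FTT
TF.TT
T.TTT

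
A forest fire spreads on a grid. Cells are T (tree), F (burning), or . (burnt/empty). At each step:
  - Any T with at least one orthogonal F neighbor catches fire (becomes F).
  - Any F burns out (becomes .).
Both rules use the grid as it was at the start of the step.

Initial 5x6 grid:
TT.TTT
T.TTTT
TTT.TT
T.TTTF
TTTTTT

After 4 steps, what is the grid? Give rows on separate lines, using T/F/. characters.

Step 1: 3 trees catch fire, 1 burn out
  TT.TTT
  T.TTTT
  TTT.TF
  T.TTF.
  TTTTTF
Step 2: 4 trees catch fire, 3 burn out
  TT.TTT
  T.TTTF
  TTT.F.
  T.TF..
  TTTTF.
Step 3: 4 trees catch fire, 4 burn out
  TT.TTF
  T.TTF.
  TTT...
  T.F...
  TTTF..
Step 4: 4 trees catch fire, 4 burn out
  TT.TF.
  T.TF..
  TTF...
  T.....
  TTF...

TT.TF.
T.TF..
TTF...
T.....
TTF...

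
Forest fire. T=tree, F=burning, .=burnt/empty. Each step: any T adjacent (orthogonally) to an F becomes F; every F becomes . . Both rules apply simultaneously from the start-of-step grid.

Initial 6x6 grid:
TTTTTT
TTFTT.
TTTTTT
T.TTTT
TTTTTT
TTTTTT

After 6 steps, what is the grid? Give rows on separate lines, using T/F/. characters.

Step 1: 4 trees catch fire, 1 burn out
  TTFTTT
  TF.FT.
  TTFTTT
  T.TTTT
  TTTTTT
  TTTTTT
Step 2: 7 trees catch fire, 4 burn out
  TF.FTT
  F...F.
  TF.FTT
  T.FTTT
  TTTTTT
  TTTTTT
Step 3: 6 trees catch fire, 7 burn out
  F...FT
  ......
  F...FT
  T..FTT
  TTFTTT
  TTTTTT
Step 4: 7 trees catch fire, 6 burn out
  .....F
  ......
  .....F
  F...FT
  TF.FTT
  TTFTTT
Step 5: 5 trees catch fire, 7 burn out
  ......
  ......
  ......
  .....F
  F...FT
  TF.FTT
Step 6: 3 trees catch fire, 5 burn out
  ......
  ......
  ......
  ......
  .....F
  F...FT

......
......
......
......
.....F
F...FT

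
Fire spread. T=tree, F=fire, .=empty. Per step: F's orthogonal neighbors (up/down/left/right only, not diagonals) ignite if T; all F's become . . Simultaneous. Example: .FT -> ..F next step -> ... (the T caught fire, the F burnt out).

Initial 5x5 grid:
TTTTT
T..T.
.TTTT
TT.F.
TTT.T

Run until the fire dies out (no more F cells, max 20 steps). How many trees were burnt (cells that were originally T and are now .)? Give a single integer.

Step 1: +1 fires, +1 burnt (F count now 1)
Step 2: +3 fires, +1 burnt (F count now 3)
Step 3: +2 fires, +3 burnt (F count now 2)
Step 4: +3 fires, +2 burnt (F count now 3)
Step 5: +3 fires, +3 burnt (F count now 3)
Step 6: +3 fires, +3 burnt (F count now 3)
Step 7: +1 fires, +3 burnt (F count now 1)
Step 8: +0 fires, +1 burnt (F count now 0)
Fire out after step 8
Initially T: 17, now '.': 24
Total burnt (originally-T cells now '.'): 16

Answer: 16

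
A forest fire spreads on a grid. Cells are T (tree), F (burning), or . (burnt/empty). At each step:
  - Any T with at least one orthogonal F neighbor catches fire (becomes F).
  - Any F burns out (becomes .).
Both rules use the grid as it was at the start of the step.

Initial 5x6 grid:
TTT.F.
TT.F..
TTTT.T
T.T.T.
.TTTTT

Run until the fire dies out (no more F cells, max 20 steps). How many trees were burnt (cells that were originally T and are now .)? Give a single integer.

Answer: 17

Derivation:
Step 1: +1 fires, +2 burnt (F count now 1)
Step 2: +1 fires, +1 burnt (F count now 1)
Step 3: +2 fires, +1 burnt (F count now 2)
Step 4: +3 fires, +2 burnt (F count now 3)
Step 5: +5 fires, +3 burnt (F count now 5)
Step 6: +3 fires, +5 burnt (F count now 3)
Step 7: +2 fires, +3 burnt (F count now 2)
Step 8: +0 fires, +2 burnt (F count now 0)
Fire out after step 8
Initially T: 18, now '.': 29
Total burnt (originally-T cells now '.'): 17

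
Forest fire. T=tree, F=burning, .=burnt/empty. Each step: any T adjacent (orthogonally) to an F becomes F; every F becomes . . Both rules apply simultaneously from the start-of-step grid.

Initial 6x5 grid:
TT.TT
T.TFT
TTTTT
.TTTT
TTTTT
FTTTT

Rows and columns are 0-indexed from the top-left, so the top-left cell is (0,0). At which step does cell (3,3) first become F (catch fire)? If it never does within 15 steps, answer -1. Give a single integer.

Step 1: cell (3,3)='T' (+6 fires, +2 burnt)
Step 2: cell (3,3)='F' (+6 fires, +6 burnt)
  -> target ignites at step 2
Step 3: cell (3,3)='.' (+7 fires, +6 burnt)
Step 4: cell (3,3)='.' (+3 fires, +7 burnt)
Step 5: cell (3,3)='.' (+1 fires, +3 burnt)
Step 6: cell (3,3)='.' (+1 fires, +1 burnt)
Step 7: cell (3,3)='.' (+1 fires, +1 burnt)
Step 8: cell (3,3)='.' (+0 fires, +1 burnt)
  fire out at step 8

2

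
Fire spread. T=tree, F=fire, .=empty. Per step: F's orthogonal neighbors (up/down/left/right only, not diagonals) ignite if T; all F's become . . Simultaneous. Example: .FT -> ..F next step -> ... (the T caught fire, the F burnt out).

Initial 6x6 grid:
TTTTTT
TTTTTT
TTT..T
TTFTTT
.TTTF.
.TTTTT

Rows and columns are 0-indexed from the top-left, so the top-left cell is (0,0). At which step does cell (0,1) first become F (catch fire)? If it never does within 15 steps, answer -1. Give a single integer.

Step 1: cell (0,1)='T' (+7 fires, +2 burnt)
Step 2: cell (0,1)='T' (+8 fires, +7 burnt)
Step 3: cell (0,1)='T' (+6 fires, +8 burnt)
Step 4: cell (0,1)='F' (+5 fires, +6 burnt)
  -> target ignites at step 4
Step 5: cell (0,1)='.' (+3 fires, +5 burnt)
Step 6: cell (0,1)='.' (+0 fires, +3 burnt)
  fire out at step 6

4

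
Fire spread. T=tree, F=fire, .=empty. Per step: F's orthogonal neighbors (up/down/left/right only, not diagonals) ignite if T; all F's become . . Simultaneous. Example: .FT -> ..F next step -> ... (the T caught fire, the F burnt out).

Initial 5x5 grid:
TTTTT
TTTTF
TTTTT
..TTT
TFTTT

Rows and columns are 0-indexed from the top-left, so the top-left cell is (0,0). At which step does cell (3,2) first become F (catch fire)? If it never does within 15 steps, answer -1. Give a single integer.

Step 1: cell (3,2)='T' (+5 fires, +2 burnt)
Step 2: cell (3,2)='F' (+6 fires, +5 burnt)
  -> target ignites at step 2
Step 3: cell (3,2)='.' (+5 fires, +6 burnt)
Step 4: cell (3,2)='.' (+3 fires, +5 burnt)
Step 5: cell (3,2)='.' (+2 fires, +3 burnt)
Step 6: cell (3,2)='.' (+0 fires, +2 burnt)
  fire out at step 6

2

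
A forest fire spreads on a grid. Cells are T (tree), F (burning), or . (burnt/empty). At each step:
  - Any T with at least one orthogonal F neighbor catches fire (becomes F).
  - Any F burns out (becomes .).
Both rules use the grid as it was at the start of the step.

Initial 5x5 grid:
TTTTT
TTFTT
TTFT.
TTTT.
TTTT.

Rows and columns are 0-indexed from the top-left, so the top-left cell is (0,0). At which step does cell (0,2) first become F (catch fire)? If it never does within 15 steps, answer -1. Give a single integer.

Step 1: cell (0,2)='F' (+6 fires, +2 burnt)
  -> target ignites at step 1
Step 2: cell (0,2)='.' (+8 fires, +6 burnt)
Step 3: cell (0,2)='.' (+5 fires, +8 burnt)
Step 4: cell (0,2)='.' (+1 fires, +5 burnt)
Step 5: cell (0,2)='.' (+0 fires, +1 burnt)
  fire out at step 5

1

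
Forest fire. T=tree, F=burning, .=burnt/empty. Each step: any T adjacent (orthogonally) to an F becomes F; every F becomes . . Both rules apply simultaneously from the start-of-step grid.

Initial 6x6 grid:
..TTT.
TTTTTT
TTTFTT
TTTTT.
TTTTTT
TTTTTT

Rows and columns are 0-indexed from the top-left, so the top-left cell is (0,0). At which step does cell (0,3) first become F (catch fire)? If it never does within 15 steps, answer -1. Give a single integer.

Step 1: cell (0,3)='T' (+4 fires, +1 burnt)
Step 2: cell (0,3)='F' (+8 fires, +4 burnt)
  -> target ignites at step 2
Step 3: cell (0,3)='.' (+9 fires, +8 burnt)
Step 4: cell (0,3)='.' (+6 fires, +9 burnt)
Step 5: cell (0,3)='.' (+3 fires, +6 burnt)
Step 6: cell (0,3)='.' (+1 fires, +3 burnt)
Step 7: cell (0,3)='.' (+0 fires, +1 burnt)
  fire out at step 7

2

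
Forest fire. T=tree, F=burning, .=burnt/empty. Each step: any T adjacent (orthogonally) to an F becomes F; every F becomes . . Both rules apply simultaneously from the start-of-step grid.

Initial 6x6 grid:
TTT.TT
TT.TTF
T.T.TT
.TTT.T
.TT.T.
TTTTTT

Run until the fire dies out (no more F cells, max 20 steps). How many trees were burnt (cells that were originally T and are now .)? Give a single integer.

Answer: 7

Derivation:
Step 1: +3 fires, +1 burnt (F count now 3)
Step 2: +4 fires, +3 burnt (F count now 4)
Step 3: +0 fires, +4 burnt (F count now 0)
Fire out after step 3
Initially T: 26, now '.': 17
Total burnt (originally-T cells now '.'): 7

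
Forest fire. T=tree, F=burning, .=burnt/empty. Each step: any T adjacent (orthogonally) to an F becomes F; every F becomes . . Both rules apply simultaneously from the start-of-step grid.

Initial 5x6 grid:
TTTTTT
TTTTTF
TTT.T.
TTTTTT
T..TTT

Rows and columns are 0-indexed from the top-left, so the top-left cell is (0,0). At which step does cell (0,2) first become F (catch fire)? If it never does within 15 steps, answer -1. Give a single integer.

Step 1: cell (0,2)='T' (+2 fires, +1 burnt)
Step 2: cell (0,2)='T' (+3 fires, +2 burnt)
Step 3: cell (0,2)='T' (+3 fires, +3 burnt)
Step 4: cell (0,2)='F' (+6 fires, +3 burnt)
  -> target ignites at step 4
Step 5: cell (0,2)='.' (+6 fires, +6 burnt)
Step 6: cell (0,2)='.' (+3 fires, +6 burnt)
Step 7: cell (0,2)='.' (+1 fires, +3 burnt)
Step 8: cell (0,2)='.' (+1 fires, +1 burnt)
Step 9: cell (0,2)='.' (+0 fires, +1 burnt)
  fire out at step 9

4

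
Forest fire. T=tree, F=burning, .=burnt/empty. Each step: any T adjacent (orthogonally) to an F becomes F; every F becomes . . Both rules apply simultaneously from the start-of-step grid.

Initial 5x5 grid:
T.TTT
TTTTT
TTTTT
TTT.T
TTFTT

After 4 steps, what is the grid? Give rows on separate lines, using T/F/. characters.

Step 1: 3 trees catch fire, 1 burn out
  T.TTT
  TTTTT
  TTTTT
  TTF.T
  TF.FT
Step 2: 4 trees catch fire, 3 burn out
  T.TTT
  TTTTT
  TTFTT
  TF..T
  F...F
Step 3: 5 trees catch fire, 4 burn out
  T.TTT
  TTFTT
  TF.FT
  F...F
  .....
Step 4: 5 trees catch fire, 5 burn out
  T.FTT
  TF.FT
  F...F
  .....
  .....

T.FTT
TF.FT
F...F
.....
.....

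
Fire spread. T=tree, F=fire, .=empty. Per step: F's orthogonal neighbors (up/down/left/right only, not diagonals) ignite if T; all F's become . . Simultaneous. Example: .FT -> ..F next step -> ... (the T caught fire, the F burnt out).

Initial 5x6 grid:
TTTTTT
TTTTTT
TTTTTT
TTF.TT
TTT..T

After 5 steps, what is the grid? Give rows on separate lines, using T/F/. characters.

Step 1: 3 trees catch fire, 1 burn out
  TTTTTT
  TTTTTT
  TTFTTT
  TF..TT
  TTF..T
Step 2: 5 trees catch fire, 3 burn out
  TTTTTT
  TTFTTT
  TF.FTT
  F...TT
  TF...T
Step 3: 6 trees catch fire, 5 burn out
  TTFTTT
  TF.FTT
  F...FT
  ....TT
  F....T
Step 4: 6 trees catch fire, 6 burn out
  TF.FTT
  F...FT
  .....F
  ....FT
  .....T
Step 5: 4 trees catch fire, 6 burn out
  F...FT
  .....F
  ......
  .....F
  .....T

F...FT
.....F
......
.....F
.....T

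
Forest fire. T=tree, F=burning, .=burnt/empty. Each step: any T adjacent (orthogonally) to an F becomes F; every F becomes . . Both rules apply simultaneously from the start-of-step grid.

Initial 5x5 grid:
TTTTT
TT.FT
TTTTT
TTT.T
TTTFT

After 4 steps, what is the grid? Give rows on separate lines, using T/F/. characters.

Step 1: 5 trees catch fire, 2 burn out
  TTTFT
  TT..F
  TTTFT
  TTT.T
  TTF.F
Step 2: 7 trees catch fire, 5 burn out
  TTF.F
  TT...
  TTF.F
  TTF.F
  TF...
Step 3: 4 trees catch fire, 7 burn out
  TF...
  TT...
  TF...
  TF...
  F....
Step 4: 4 trees catch fire, 4 burn out
  F....
  TF...
  F....
  F....
  .....

F....
TF...
F....
F....
.....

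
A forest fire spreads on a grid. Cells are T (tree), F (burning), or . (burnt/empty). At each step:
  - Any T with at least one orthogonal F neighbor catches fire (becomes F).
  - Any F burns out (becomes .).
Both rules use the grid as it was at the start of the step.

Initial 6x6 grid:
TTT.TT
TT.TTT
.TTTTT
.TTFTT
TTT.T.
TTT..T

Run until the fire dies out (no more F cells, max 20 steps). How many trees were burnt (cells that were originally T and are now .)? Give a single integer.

Step 1: +3 fires, +1 burnt (F count now 3)
Step 2: +7 fires, +3 burnt (F count now 7)
Step 3: +5 fires, +7 burnt (F count now 5)
Step 4: +5 fires, +5 burnt (F count now 5)
Step 5: +4 fires, +5 burnt (F count now 4)
Step 6: +2 fires, +4 burnt (F count now 2)
Step 7: +0 fires, +2 burnt (F count now 0)
Fire out after step 7
Initially T: 27, now '.': 35
Total burnt (originally-T cells now '.'): 26

Answer: 26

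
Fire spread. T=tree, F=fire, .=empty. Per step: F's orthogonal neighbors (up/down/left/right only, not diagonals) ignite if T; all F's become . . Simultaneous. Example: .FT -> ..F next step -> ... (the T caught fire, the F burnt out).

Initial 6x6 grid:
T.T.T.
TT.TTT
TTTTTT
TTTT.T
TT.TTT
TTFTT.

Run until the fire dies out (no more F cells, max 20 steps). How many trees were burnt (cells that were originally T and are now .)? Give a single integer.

Step 1: +2 fires, +1 burnt (F count now 2)
Step 2: +4 fires, +2 burnt (F count now 4)
Step 3: +4 fires, +4 burnt (F count now 4)
Step 4: +5 fires, +4 burnt (F count now 5)
Step 5: +6 fires, +5 burnt (F count now 6)
Step 6: +3 fires, +6 burnt (F count now 3)
Step 7: +3 fires, +3 burnt (F count now 3)
Step 8: +0 fires, +3 burnt (F count now 0)
Fire out after step 8
Initially T: 28, now '.': 35
Total burnt (originally-T cells now '.'): 27

Answer: 27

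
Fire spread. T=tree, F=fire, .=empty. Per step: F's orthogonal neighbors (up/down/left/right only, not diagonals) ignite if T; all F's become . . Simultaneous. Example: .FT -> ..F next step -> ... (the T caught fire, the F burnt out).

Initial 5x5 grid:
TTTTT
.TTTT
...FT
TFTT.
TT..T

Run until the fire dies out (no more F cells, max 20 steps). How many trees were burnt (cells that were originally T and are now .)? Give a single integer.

Step 1: +6 fires, +2 burnt (F count now 6)
Step 2: +4 fires, +6 burnt (F count now 4)
Step 3: +3 fires, +4 burnt (F count now 3)
Step 4: +1 fires, +3 burnt (F count now 1)
Step 5: +1 fires, +1 burnt (F count now 1)
Step 6: +0 fires, +1 burnt (F count now 0)
Fire out after step 6
Initially T: 16, now '.': 24
Total burnt (originally-T cells now '.'): 15

Answer: 15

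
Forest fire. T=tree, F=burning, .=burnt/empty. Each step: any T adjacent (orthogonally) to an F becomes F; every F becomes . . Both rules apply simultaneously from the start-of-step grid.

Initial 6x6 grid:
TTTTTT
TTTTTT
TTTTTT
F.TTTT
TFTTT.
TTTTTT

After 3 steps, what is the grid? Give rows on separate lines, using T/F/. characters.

Step 1: 4 trees catch fire, 2 burn out
  TTTTTT
  TTTTTT
  FTTTTT
  ..TTTT
  F.FTT.
  TFTTTT
Step 2: 6 trees catch fire, 4 burn out
  TTTTTT
  FTTTTT
  .FTTTT
  ..FTTT
  ...FT.
  F.FTTT
Step 3: 6 trees catch fire, 6 burn out
  FTTTTT
  .FTTTT
  ..FTTT
  ...FTT
  ....F.
  ...FTT

FTTTTT
.FTTTT
..FTTT
...FTT
....F.
...FTT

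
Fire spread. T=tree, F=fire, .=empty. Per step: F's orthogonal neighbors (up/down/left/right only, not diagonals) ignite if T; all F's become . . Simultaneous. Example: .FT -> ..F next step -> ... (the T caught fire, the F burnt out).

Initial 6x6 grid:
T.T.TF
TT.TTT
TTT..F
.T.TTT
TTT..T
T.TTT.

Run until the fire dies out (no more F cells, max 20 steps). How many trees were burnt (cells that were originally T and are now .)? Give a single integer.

Step 1: +3 fires, +2 burnt (F count now 3)
Step 2: +3 fires, +3 burnt (F count now 3)
Step 3: +2 fires, +3 burnt (F count now 2)
Step 4: +0 fires, +2 burnt (F count now 0)
Fire out after step 4
Initially T: 23, now '.': 21
Total burnt (originally-T cells now '.'): 8

Answer: 8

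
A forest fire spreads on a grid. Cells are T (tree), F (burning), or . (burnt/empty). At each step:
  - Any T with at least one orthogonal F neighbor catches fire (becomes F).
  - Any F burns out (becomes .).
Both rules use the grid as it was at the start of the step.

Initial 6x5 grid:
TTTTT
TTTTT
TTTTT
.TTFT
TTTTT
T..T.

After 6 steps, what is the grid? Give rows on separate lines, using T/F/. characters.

Step 1: 4 trees catch fire, 1 burn out
  TTTTT
  TTTTT
  TTTFT
  .TF.F
  TTTFT
  T..T.
Step 2: 7 trees catch fire, 4 burn out
  TTTTT
  TTTFT
  TTF.F
  .F...
  TTF.F
  T..F.
Step 3: 5 trees catch fire, 7 burn out
  TTTFT
  TTF.F
  TF...
  .....
  TF...
  T....
Step 4: 5 trees catch fire, 5 burn out
  TTF.F
  TF...
  F....
  .....
  F....
  T....
Step 5: 3 trees catch fire, 5 burn out
  TF...
  F....
  .....
  .....
  .....
  F....
Step 6: 1 trees catch fire, 3 burn out
  F....
  .....
  .....
  .....
  .....
  .....

F....
.....
.....
.....
.....
.....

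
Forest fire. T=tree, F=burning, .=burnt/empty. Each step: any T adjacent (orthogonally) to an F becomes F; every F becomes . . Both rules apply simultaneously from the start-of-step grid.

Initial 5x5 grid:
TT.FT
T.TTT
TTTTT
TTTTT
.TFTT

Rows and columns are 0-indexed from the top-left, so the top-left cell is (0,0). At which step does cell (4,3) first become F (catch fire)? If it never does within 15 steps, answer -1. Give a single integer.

Step 1: cell (4,3)='F' (+5 fires, +2 burnt)
  -> target ignites at step 1
Step 2: cell (4,3)='.' (+7 fires, +5 burnt)
Step 3: cell (4,3)='.' (+4 fires, +7 burnt)
Step 4: cell (4,3)='.' (+1 fires, +4 burnt)
Step 5: cell (4,3)='.' (+1 fires, +1 burnt)
Step 6: cell (4,3)='.' (+1 fires, +1 burnt)
Step 7: cell (4,3)='.' (+1 fires, +1 burnt)
Step 8: cell (4,3)='.' (+0 fires, +1 burnt)
  fire out at step 8

1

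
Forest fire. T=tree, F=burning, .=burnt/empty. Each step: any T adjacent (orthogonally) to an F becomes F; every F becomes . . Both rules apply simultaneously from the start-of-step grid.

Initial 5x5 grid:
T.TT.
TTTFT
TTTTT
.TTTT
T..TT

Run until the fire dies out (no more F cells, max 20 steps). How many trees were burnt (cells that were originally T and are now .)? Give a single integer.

Answer: 18

Derivation:
Step 1: +4 fires, +1 burnt (F count now 4)
Step 2: +5 fires, +4 burnt (F count now 5)
Step 3: +5 fires, +5 burnt (F count now 5)
Step 4: +4 fires, +5 burnt (F count now 4)
Step 5: +0 fires, +4 burnt (F count now 0)
Fire out after step 5
Initially T: 19, now '.': 24
Total burnt (originally-T cells now '.'): 18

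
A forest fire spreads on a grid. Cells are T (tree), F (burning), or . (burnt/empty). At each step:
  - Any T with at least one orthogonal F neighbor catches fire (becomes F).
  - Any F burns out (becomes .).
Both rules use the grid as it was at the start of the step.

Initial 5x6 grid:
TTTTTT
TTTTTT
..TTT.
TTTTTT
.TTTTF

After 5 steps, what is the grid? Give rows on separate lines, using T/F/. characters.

Step 1: 2 trees catch fire, 1 burn out
  TTTTTT
  TTTTTT
  ..TTT.
  TTTTTF
  .TTTF.
Step 2: 2 trees catch fire, 2 burn out
  TTTTTT
  TTTTTT
  ..TTT.
  TTTTF.
  .TTF..
Step 3: 3 trees catch fire, 2 burn out
  TTTTTT
  TTTTTT
  ..TTF.
  TTTF..
  .TF...
Step 4: 4 trees catch fire, 3 burn out
  TTTTTT
  TTTTFT
  ..TF..
  TTF...
  .F....
Step 5: 5 trees catch fire, 4 burn out
  TTTTFT
  TTTF.F
  ..F...
  TF....
  ......

TTTTFT
TTTF.F
..F...
TF....
......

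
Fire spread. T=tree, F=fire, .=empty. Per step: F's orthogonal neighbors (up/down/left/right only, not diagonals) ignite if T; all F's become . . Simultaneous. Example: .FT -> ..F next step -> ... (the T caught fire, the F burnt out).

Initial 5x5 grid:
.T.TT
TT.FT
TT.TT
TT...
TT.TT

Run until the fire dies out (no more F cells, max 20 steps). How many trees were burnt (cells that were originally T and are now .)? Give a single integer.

Answer: 5

Derivation:
Step 1: +3 fires, +1 burnt (F count now 3)
Step 2: +2 fires, +3 burnt (F count now 2)
Step 3: +0 fires, +2 burnt (F count now 0)
Fire out after step 3
Initially T: 16, now '.': 14
Total burnt (originally-T cells now '.'): 5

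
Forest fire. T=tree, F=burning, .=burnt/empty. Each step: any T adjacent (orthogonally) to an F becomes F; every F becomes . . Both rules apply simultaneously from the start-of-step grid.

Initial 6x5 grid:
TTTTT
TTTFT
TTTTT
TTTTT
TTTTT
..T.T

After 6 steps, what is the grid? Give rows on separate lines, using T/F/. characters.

Step 1: 4 trees catch fire, 1 burn out
  TTTFT
  TTF.F
  TTTFT
  TTTTT
  TTTTT
  ..T.T
Step 2: 6 trees catch fire, 4 burn out
  TTF.F
  TF...
  TTF.F
  TTTFT
  TTTTT
  ..T.T
Step 3: 6 trees catch fire, 6 burn out
  TF...
  F....
  TF...
  TTF.F
  TTTFT
  ..T.T
Step 4: 5 trees catch fire, 6 burn out
  F....
  .....
  F....
  TF...
  TTF.F
  ..T.T
Step 5: 4 trees catch fire, 5 burn out
  .....
  .....
  .....
  F....
  TF...
  ..F.F
Step 6: 1 trees catch fire, 4 burn out
  .....
  .....
  .....
  .....
  F....
  .....

.....
.....
.....
.....
F....
.....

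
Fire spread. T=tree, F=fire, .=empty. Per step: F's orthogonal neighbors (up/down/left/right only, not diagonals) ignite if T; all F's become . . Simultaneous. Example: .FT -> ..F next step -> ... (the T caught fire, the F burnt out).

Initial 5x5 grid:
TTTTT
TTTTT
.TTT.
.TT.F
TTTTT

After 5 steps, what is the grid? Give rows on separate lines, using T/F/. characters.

Step 1: 1 trees catch fire, 1 burn out
  TTTTT
  TTTTT
  .TTT.
  .TT..
  TTTTF
Step 2: 1 trees catch fire, 1 burn out
  TTTTT
  TTTTT
  .TTT.
  .TT..
  TTTF.
Step 3: 1 trees catch fire, 1 burn out
  TTTTT
  TTTTT
  .TTT.
  .TT..
  TTF..
Step 4: 2 trees catch fire, 1 burn out
  TTTTT
  TTTTT
  .TTT.
  .TF..
  TF...
Step 5: 3 trees catch fire, 2 burn out
  TTTTT
  TTTTT
  .TFT.
  .F...
  F....

TTTTT
TTTTT
.TFT.
.F...
F....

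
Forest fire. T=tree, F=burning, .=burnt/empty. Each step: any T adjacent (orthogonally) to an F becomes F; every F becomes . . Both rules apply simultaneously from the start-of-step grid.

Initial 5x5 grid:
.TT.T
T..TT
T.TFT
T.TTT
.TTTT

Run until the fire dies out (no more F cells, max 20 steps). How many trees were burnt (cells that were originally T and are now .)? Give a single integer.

Step 1: +4 fires, +1 burnt (F count now 4)
Step 2: +4 fires, +4 burnt (F count now 4)
Step 3: +3 fires, +4 burnt (F count now 3)
Step 4: +1 fires, +3 burnt (F count now 1)
Step 5: +0 fires, +1 burnt (F count now 0)
Fire out after step 5
Initially T: 17, now '.': 20
Total burnt (originally-T cells now '.'): 12

Answer: 12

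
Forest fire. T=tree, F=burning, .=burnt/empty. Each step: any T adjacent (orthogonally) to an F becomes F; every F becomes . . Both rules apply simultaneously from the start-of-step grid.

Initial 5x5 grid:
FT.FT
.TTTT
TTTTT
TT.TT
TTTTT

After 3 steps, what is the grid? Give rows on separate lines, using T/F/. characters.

Step 1: 3 trees catch fire, 2 burn out
  .F..F
  .TTFT
  TTTTT
  TT.TT
  TTTTT
Step 2: 4 trees catch fire, 3 burn out
  .....
  .FF.F
  TTTFT
  TT.TT
  TTTTT
Step 3: 4 trees catch fire, 4 burn out
  .....
  .....
  TFF.F
  TT.FT
  TTTTT

.....
.....
TFF.F
TT.FT
TTTTT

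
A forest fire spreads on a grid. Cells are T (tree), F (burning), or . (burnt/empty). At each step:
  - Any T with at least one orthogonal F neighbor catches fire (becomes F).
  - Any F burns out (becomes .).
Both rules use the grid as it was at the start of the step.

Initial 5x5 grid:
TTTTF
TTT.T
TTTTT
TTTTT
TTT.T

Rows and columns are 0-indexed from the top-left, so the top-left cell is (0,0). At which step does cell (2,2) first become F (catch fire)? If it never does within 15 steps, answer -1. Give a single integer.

Step 1: cell (2,2)='T' (+2 fires, +1 burnt)
Step 2: cell (2,2)='T' (+2 fires, +2 burnt)
Step 3: cell (2,2)='T' (+4 fires, +2 burnt)
Step 4: cell (2,2)='F' (+5 fires, +4 burnt)
  -> target ignites at step 4
Step 5: cell (2,2)='.' (+3 fires, +5 burnt)
Step 6: cell (2,2)='.' (+3 fires, +3 burnt)
Step 7: cell (2,2)='.' (+2 fires, +3 burnt)
Step 8: cell (2,2)='.' (+1 fires, +2 burnt)
Step 9: cell (2,2)='.' (+0 fires, +1 burnt)
  fire out at step 9

4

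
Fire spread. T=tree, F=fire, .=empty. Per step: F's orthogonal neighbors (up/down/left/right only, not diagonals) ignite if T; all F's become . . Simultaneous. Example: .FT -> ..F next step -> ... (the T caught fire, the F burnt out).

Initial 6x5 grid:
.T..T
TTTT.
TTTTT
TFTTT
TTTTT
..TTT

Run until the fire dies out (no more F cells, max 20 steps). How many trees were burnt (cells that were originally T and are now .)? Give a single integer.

Answer: 22

Derivation:
Step 1: +4 fires, +1 burnt (F count now 4)
Step 2: +6 fires, +4 burnt (F count now 6)
Step 3: +7 fires, +6 burnt (F count now 7)
Step 4: +4 fires, +7 burnt (F count now 4)
Step 5: +1 fires, +4 burnt (F count now 1)
Step 6: +0 fires, +1 burnt (F count now 0)
Fire out after step 6
Initially T: 23, now '.': 29
Total burnt (originally-T cells now '.'): 22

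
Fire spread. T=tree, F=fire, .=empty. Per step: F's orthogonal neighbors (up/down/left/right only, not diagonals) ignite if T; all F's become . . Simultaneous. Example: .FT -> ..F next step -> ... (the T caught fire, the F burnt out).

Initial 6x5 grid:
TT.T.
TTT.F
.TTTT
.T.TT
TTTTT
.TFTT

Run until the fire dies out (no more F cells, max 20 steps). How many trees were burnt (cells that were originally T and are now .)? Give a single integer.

Answer: 20

Derivation:
Step 1: +4 fires, +2 burnt (F count now 4)
Step 2: +5 fires, +4 burnt (F count now 5)
Step 3: +5 fires, +5 burnt (F count now 5)
Step 4: +2 fires, +5 burnt (F count now 2)
Step 5: +1 fires, +2 burnt (F count now 1)
Step 6: +2 fires, +1 burnt (F count now 2)
Step 7: +1 fires, +2 burnt (F count now 1)
Step 8: +0 fires, +1 burnt (F count now 0)
Fire out after step 8
Initially T: 21, now '.': 29
Total burnt (originally-T cells now '.'): 20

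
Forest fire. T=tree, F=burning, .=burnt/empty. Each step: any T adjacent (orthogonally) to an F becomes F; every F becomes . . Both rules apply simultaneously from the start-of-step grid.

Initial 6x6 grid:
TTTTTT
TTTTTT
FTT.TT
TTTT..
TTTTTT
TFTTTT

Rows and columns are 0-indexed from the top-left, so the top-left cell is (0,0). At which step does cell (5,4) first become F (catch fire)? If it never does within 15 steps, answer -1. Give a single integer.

Step 1: cell (5,4)='T' (+6 fires, +2 burnt)
Step 2: cell (5,4)='T' (+7 fires, +6 burnt)
Step 3: cell (5,4)='F' (+5 fires, +7 burnt)
  -> target ignites at step 3
Step 4: cell (5,4)='.' (+5 fires, +5 burnt)
Step 5: cell (5,4)='.' (+3 fires, +5 burnt)
Step 6: cell (5,4)='.' (+3 fires, +3 burnt)
Step 7: cell (5,4)='.' (+2 fires, +3 burnt)
Step 8: cell (5,4)='.' (+0 fires, +2 burnt)
  fire out at step 8

3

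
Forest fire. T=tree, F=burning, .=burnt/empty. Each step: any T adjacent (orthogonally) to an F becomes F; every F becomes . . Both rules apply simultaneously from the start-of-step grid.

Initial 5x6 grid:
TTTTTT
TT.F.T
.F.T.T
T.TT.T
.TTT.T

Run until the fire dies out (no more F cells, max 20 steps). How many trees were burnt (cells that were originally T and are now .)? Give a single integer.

Answer: 18

Derivation:
Step 1: +3 fires, +2 burnt (F count now 3)
Step 2: +5 fires, +3 burnt (F count now 5)
Step 3: +4 fires, +5 burnt (F count now 4)
Step 4: +2 fires, +4 burnt (F count now 2)
Step 5: +2 fires, +2 burnt (F count now 2)
Step 6: +1 fires, +2 burnt (F count now 1)
Step 7: +1 fires, +1 burnt (F count now 1)
Step 8: +0 fires, +1 burnt (F count now 0)
Fire out after step 8
Initially T: 19, now '.': 29
Total burnt (originally-T cells now '.'): 18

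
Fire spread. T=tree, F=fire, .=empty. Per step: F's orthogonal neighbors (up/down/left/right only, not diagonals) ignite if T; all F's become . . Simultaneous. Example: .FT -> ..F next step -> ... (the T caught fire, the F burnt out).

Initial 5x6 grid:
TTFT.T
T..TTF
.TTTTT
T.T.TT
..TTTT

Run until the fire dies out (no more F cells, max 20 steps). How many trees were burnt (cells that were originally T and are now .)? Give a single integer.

Answer: 19

Derivation:
Step 1: +5 fires, +2 burnt (F count now 5)
Step 2: +4 fires, +5 burnt (F count now 4)
Step 3: +4 fires, +4 burnt (F count now 4)
Step 4: +2 fires, +4 burnt (F count now 2)
Step 5: +3 fires, +2 burnt (F count now 3)
Step 6: +1 fires, +3 burnt (F count now 1)
Step 7: +0 fires, +1 burnt (F count now 0)
Fire out after step 7
Initially T: 20, now '.': 29
Total burnt (originally-T cells now '.'): 19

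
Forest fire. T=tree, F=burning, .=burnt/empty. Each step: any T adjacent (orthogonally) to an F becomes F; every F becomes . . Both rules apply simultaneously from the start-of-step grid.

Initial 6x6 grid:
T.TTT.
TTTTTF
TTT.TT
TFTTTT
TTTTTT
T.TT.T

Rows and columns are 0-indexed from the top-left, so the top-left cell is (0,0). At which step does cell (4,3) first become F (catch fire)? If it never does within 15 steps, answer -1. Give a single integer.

Step 1: cell (4,3)='T' (+6 fires, +2 burnt)
Step 2: cell (4,3)='T' (+10 fires, +6 burnt)
Step 3: cell (4,3)='F' (+8 fires, +10 burnt)
  -> target ignites at step 3
Step 4: cell (4,3)='.' (+5 fires, +8 burnt)
Step 5: cell (4,3)='.' (+0 fires, +5 burnt)
  fire out at step 5

3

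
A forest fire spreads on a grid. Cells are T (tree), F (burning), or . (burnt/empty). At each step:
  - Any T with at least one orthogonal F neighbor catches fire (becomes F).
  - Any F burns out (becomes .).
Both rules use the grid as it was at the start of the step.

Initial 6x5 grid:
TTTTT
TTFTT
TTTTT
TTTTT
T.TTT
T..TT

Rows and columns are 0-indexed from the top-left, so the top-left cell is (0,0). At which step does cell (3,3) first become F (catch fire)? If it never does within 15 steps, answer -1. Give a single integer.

Step 1: cell (3,3)='T' (+4 fires, +1 burnt)
Step 2: cell (3,3)='T' (+7 fires, +4 burnt)
Step 3: cell (3,3)='F' (+7 fires, +7 burnt)
  -> target ignites at step 3
Step 4: cell (3,3)='.' (+3 fires, +7 burnt)
Step 5: cell (3,3)='.' (+3 fires, +3 burnt)
Step 6: cell (3,3)='.' (+2 fires, +3 burnt)
Step 7: cell (3,3)='.' (+0 fires, +2 burnt)
  fire out at step 7

3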